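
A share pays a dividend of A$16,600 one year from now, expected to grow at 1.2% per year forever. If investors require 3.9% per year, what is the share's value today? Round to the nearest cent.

A$614,814.81

PV = D₁/(r − g) = 16600/(0.039 − 0.012) = 614,814.8148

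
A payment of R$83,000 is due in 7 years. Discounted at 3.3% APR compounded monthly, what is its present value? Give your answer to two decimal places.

With 12 periods per year: i = 0.00275, n = 84.
PV = 83,000 / (1 + 0.00275)^84 = 83,000 / 1.259460 = 65,901.2660

R$65,901.27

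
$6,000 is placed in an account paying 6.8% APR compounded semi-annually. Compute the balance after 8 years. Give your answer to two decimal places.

$10,244.24

i = 0.068/2 = 0.034 per half-year; n = 8·2 = 16.
FV = PV·(1+i)^n = 6,000 × 1.707374 = 10,244.2430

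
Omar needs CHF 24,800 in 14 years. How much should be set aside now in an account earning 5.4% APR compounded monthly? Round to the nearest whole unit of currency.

CHF 11,664

With 12 periods per year: i = 0.0045, n = 168.
PV = FV·(1+i)^(−n) = 24,800 × 0.470338 = 11,664.3778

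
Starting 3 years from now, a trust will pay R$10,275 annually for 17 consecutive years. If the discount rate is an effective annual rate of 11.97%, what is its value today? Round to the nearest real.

R$58,450

PV at t=2 (ordinary 17-year annuity): 10275 × a(17|0.1197) = 10275 × 7.131920 = 73,280.4807
PV₀ = 73,280.4807 / (1+0.1197)^2 = 73,280.4807 / 1.253728 = 58,450.0589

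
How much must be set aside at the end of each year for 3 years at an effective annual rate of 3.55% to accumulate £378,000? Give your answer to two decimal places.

£121,631.00

PMT = 378000 / ( [(1+0.0355)^3 − 1] / 0.0355 ) = 378000 / 3.107760 = 121,631.0042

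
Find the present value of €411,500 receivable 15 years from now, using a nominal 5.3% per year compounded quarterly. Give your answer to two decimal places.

€186,798.38

Periodic rate i = 0.053/4 = 0.01325; n = 15 × 4 = 60 periods.
PV = 411,500 / (1 + 0.01325)^60 = 411,500 / 2.202910 = 186,798.3754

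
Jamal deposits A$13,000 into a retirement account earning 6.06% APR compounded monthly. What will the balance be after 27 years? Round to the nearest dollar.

i = 0.0606/12 = 0.00505 per month; n = 27·12 = 324.
FV = PV·(1+i)^n = 13,000 × 5.114514 = 66,488.6867

A$66,489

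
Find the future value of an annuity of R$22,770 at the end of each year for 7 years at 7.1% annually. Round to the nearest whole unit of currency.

FV = 22770 × [(1+0.071)^7 − 1] / 0.071 = 22770 × 8.680508 = 197,655.1737

R$197,655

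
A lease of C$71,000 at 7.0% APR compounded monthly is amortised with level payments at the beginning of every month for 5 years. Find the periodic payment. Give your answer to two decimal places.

C$1,397.73

With 12 periods per year: i = 0.00583333, n = 60.
Annuity-PV factor × (1+i) = 50.796588; PMT = 71000 / 50.796588 = 1,397.7317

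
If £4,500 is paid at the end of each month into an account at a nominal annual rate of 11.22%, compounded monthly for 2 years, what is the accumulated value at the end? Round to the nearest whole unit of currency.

£120,450

i = 0.1122/12 = 0.00935 per month; n = 2·12 = 24.
FV = PMT · [(1+i)^n − 1] / i = 4500 · 26.766564 = 120,449.5359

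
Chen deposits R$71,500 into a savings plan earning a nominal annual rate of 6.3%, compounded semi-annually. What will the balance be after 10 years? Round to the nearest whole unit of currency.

R$132,951

Periodic rate i = 0.063/2 = 0.0315; n = 10 × 2 = 20 periods.
FV = 71,500 × (1 + 0.0315)^20 = 132,950.7183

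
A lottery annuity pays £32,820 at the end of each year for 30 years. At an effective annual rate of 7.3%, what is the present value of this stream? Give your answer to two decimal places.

£395,286.01

PV = 32820 × [1 − (1+0.073)^(−30)] / 0.073 = 32820 × 12.044059 = 395,286.0118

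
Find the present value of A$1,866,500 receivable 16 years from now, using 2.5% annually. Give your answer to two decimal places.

A$1,257,320.94

PV = 1,866,500 / (1 + 0.025)^16 = 1,866,500 / 1.484506 = 1,257,320.9384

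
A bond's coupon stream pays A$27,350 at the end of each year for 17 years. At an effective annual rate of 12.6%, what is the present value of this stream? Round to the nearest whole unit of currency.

A$188,194

Annuity factor a(17|0.126) = 6.880963; PV = 27350 × 6.880963 = 188,194.3321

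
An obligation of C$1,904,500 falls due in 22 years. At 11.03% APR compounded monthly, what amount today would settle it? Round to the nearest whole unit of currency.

With 12 periods per year: i = 0.00919167, n = 264.
PV = 1,904,500 / (1 + 0.00919167)^264 = 1,904,500 / 11.195542 = 170,112.3607

C$170,112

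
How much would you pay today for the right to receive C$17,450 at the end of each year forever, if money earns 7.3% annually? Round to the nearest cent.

C$239,041.10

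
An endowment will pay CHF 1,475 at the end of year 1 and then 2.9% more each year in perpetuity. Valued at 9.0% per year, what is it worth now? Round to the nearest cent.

CHF 24,180.33

PV = D₁/(r − g) = 1475/(0.09 − 0.029) = 24,180.3279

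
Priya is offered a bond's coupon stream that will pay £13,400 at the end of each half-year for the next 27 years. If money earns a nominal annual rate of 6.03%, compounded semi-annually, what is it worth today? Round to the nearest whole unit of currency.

Periodic rate i = 0.0603/2 = 0.03015; n = 27 × 2 = 54 periods.
PV = 13400 × [1 − (1+0.03015)^(−54)] / 0.03015 = 13400 × 26.498085 = 355,074.3389

£355,074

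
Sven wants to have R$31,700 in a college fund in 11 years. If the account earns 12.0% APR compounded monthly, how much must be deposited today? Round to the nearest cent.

With 12 periods per year: i = 0.01, n = 132.
Discount factor = (1+0.01)^(−132) = 0.268892; PV = 31,700 × 0.268892 = 8,523.8917

R$8,523.89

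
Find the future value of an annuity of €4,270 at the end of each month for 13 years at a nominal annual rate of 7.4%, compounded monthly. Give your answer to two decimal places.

€1,114,266.44

Periodic rate i = 0.074/12 = 0.00616667; n = 13 × 12 = 156 periods.
Accumulation factor s(156|0.00616667) = 260.952329; FV = 4270 × 260.952329 = 1,114,266.4447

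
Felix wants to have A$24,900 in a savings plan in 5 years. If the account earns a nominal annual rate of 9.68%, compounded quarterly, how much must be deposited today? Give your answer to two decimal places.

A$15,434.90

i = 0.0968/4 = 0.0242 per quarter; n = 5·4 = 20.
PV = FV·(1+i)^(−n) = 24,900 × 0.619876 = 15,434.9034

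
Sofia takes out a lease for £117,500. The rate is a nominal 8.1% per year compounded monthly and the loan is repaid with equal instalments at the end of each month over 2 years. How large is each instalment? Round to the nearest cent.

£5,319.57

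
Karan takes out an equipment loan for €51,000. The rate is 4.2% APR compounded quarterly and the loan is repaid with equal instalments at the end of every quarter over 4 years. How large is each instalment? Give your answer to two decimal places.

i = 0.042/4 = 0.0105 per quarter; n = 4·4 = 16.
Annuity-PV factor = 14.657659; PMT = 51000 / 14.657659 = 3,479.4097

€3,479.41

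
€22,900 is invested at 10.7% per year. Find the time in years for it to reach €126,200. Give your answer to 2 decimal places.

16.79 years

(1+i)^n = 126200/22900 = 5.51092, so n = ln 5.51092 / ln 1.107 = 16.7897 years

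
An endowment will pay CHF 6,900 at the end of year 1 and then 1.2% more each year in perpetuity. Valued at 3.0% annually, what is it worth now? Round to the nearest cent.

PV = PMT / (i − g) = 6900 / (0.03 − 0.012) = 6900 / 0.018000 = 383,333.3333

CHF 383,333.33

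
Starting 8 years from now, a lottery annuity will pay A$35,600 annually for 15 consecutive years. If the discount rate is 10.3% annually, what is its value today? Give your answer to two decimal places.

A$134,023.99

Value one period before first payment (t=7): 35600 × [1 − (1+0.103)^(−15)] / 0.103 = 35600 × 7.477581 = 266,201.8866
Discount back 7 years: 266,201.8866 × (1+0.103)^(−7) = 266,201.8866 × 0.503467 = 134,023.9896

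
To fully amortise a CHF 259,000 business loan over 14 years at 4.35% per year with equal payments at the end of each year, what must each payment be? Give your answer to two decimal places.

Annuity-PV factor = 10.323179; PMT = 259000 / 10.323179 = 25,089.1705

CHF 25,089.17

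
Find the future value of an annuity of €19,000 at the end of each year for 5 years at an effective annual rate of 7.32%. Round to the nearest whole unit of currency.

€109,964

Accumulation factor s(5|0.0732) = 5.787572; FV = 19000 × 5.787572 = 109,963.8723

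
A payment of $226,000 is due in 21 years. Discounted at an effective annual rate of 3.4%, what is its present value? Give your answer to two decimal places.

$111,989.45

PV = FV·(1+i)^(−n) = 226,000 × 0.495529 = 111,989.4535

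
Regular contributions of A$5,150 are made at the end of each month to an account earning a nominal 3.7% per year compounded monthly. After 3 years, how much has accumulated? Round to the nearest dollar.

A$195,763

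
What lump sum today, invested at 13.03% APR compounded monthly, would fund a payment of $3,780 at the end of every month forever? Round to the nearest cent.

Periodic rate i = 0.1303/12 = 0.0108583.
PV = PMT / i = 3780 / 0.0108583 = 348,119.7237

$348,119.72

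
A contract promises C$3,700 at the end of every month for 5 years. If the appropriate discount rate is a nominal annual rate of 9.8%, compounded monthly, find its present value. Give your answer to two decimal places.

C$174,951.07

With 12 periods per year: i = 0.00816667, n = 60.
Annuity factor a(60|0.00816667) = 47.284073; PV = 3700 × 47.284073 = 174,951.0696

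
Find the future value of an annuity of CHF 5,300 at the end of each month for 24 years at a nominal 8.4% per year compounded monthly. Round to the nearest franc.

CHF 4,887,875

With 12 periods per year: i = 0.007, n = 288.
FV = 5300 × [(1+0.007)^288 − 1] / 0.007 = 5300 × 922.240637 = 4,887,875.3762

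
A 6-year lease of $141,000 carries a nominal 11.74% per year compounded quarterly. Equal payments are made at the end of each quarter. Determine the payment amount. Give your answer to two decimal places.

With 4 periods per year: i = 0.02935, n = 24.
Annuity-PV factor = 17.054737; PMT = 141000 / 17.054737 = 8,267.4979

$8,267.50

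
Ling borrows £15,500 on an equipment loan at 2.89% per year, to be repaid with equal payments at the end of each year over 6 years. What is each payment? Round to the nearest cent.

Annuity-PV factor = 5.436997; PMT = 15500 / 5.436997 = 2,850.8383

£2,850.84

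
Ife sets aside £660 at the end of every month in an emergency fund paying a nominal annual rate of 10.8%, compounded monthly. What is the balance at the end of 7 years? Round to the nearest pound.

£82,320

i = 0.108/12 = 0.009 per month; n = 7·12 = 84.
Accumulation factor s(84|0.009) = 124.727796; FV = 660 × 124.727796 = 82,320.3457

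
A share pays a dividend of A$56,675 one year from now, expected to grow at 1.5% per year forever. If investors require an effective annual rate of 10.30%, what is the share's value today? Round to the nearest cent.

A$644,034.09

PV = D₁/(r − g) = 56675/(0.103 − 0.015) = 644,034.0909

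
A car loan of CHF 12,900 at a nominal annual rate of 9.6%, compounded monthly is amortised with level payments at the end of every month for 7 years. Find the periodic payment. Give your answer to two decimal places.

i = 0.096/12 = 0.008 per month; n = 7·12 = 84.
PMT = 12900 / ( [1 − (1+0.008)^(−84)] / 0.008 ) = 12900 / 60.993318 = 211.4986

CHF 211.50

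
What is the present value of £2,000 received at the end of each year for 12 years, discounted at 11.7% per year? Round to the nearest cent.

PV = 2000 × [1 − (1+0.117)^(−12)] / 0.117 = 2000 × 6.281446 = 12,562.8920

£12,562.89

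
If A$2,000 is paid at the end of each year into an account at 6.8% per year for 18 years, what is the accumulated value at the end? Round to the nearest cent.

A$66,705.99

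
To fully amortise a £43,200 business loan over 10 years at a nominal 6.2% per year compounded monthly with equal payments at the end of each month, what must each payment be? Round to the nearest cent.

£483.96

With 12 periods per year: i = 0.00516667, n = 120.
PMT = 43200 / ( [1 − (1+0.00516667)^(−120)] / 0.00516667 ) = 43200 / 89.263786 = 483.9589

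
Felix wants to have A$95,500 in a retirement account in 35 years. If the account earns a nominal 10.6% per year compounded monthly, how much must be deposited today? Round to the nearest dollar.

A$2,376

i = 0.106/12 = 0.00883333 per month; n = 35·12 = 420.
PV = FV·(1+i)^(−n) = 95,500 × 0.024880 = 2,375.9948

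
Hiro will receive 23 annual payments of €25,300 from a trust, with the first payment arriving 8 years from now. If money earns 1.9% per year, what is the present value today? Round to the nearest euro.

€410,127

PV at t=7 (ordinary 23-year annuity): 25300 × a(23|0.019) = 25300 × 18.493414 = 467,883.3853
Discount back 7 years: 467,883.3853 × (1+0.019)^(−7) = 467,883.3853 × 0.876558 = 410,126.9756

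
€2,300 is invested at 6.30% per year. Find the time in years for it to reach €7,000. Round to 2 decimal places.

(1+i)^n = 7000/2300 = 3.04348, so n = ln 3.04348 / ln 1.063 = 18.2175 years

18.22 years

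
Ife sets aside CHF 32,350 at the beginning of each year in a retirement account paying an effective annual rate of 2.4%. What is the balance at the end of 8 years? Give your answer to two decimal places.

CHF 288,373.34

FV = PMT · [(1+i)^n − 1] / i × (1+i) = 32350 · 8.914168 = 288,373.3446
Payments are at the start of each period, so multiply by (1+i).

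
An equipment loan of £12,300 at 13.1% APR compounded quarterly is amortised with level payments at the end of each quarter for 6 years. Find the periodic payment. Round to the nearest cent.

£747.97

With 4 periods per year: i = 0.03275, n = 24.
Annuity-PV factor = 16.444584; PMT = 12300 / 16.444584 = 747.9666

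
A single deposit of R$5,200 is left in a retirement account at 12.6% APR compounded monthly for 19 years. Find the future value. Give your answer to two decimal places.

i = 0.126/12 = 0.0105 per month; n = 19·12 = 228.
5,200 × (1+0.0105)^228 = 5,200 × 10.821326 = 56,270.8938

R$56,270.89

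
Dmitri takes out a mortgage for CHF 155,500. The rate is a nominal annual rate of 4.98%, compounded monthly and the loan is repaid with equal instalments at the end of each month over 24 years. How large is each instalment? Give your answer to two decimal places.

CHF 926.38

i = 0.0498/12 = 0.00415 per month; n = 24·12 = 288.
PMT = 155500 / ( [1 − (1+0.00415)^(−288)] / 0.00415 ) = 155500 / 167.857146 = 926.3830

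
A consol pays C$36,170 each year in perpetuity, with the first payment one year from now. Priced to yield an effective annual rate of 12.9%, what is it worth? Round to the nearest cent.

C$280,387.60

PV = C/r = 36170/0.129 = 280,387.5969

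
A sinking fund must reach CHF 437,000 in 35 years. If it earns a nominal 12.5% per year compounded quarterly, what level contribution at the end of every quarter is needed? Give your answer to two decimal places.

With 4 periods per year: i = 0.03125, n = 140.
FV-annuity factor = 2345.412799; PMT = 437000 / 2345.412799 = 186.3211

CHF 186.32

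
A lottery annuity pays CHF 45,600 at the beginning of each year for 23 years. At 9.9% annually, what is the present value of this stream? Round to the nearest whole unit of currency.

CHF 448,479

PV = PMT · [1 − (1+i)^(−n)] / i × (1+i) = 45600 · 9.835063 = 448,478.8710
(annuity-due: payments at period start, so ×(1+i).)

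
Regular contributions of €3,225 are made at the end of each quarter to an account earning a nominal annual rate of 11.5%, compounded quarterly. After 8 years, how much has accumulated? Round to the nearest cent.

Periodic rate i = 0.115/4 = 0.02875; n = 8 × 4 = 32 periods.
FV = PMT · [(1+i)^n − 1] / i = 3225 · 51.371758 = 165,673.9193

€165,673.92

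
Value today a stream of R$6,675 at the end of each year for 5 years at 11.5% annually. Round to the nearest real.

R$24,363

PV = 6675 × [1 − (1+0.115)^(−5)] / 0.115 = 6675 × 3.649878 = 24,362.9346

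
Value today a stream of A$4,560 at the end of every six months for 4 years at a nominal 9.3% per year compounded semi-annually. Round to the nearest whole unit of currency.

A$29,894

With 2 periods per year: i = 0.0465, n = 8.
Annuity factor a(8|0.0465) = 6.555652; PV = 4560 × 6.555652 = 29,893.7730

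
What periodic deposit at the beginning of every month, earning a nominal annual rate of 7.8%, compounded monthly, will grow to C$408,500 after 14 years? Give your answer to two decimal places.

With 12 periods per year: i = 0.0065, n = 168.
FV-annuity factor × (1+i) = 305.002937; PMT = 408500 / 305.002937 = 1,339.3314

C$1,339.33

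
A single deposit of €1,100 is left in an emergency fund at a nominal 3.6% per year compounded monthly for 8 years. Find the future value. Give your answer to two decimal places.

€1,466.50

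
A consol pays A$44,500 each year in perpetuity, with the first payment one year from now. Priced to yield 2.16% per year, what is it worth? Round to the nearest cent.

PV = C/r = 44500/0.0216 = 2,060,185.1852

A$2,060,185.19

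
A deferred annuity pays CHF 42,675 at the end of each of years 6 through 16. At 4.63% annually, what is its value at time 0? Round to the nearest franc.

CHF 288,262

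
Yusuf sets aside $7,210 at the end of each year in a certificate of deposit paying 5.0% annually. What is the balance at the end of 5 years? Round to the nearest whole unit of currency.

$39,840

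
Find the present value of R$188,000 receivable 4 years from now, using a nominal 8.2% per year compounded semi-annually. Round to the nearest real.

Periodic rate i = 0.082/2 = 0.041; n = 4 × 2 = 8 periods.
PV = 188,000 / (1 + 0.041)^8 = 188,000 / 1.379132 = 136,317.6257

R$136,318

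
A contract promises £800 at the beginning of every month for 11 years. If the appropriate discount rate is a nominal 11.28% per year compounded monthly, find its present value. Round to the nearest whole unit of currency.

With 12 periods per year: i = 0.0094, n = 132.
PV = 800 × [1 − (1+0.0094)^(−132)] / 0.0094 × (1+i) = 800 × 76.152417 = 60,921.9337
Payments are at the start of each period, so multiply by (1+i).

£60,922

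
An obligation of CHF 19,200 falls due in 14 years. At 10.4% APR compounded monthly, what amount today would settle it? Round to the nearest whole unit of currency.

CHF 4,505

Periodic rate i = 0.104/12 = 0.00866667; n = 14 × 12 = 168 periods.
Discount factor = (1+0.00866667)^(−168) = 0.234634; PV = 19,200 × 0.234634 = 4,504.9797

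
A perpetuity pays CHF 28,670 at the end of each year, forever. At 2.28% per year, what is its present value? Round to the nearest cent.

PV = C/r = 28670/0.0228 = 1,257,456.1404

CHF 1,257,456.14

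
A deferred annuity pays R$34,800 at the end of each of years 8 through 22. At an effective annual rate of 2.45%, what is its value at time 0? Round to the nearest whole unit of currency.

PV at t=7 (ordinary 15-year annuity): 34800 × a(15|0.0245) = 34800 × 12.427040 = 432,461.0001
Discount back 7 years: 432,461.0001 × (1+0.0245)^(−7) = 432,461.0001 × 0.844143 = 365,059.1255

R$365,059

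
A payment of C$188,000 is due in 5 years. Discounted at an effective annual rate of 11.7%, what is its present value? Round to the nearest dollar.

C$108,117

Discount factor = (1+0.117)^(−5) = 0.575088; PV = 188,000 × 0.575088 = 108,116.5014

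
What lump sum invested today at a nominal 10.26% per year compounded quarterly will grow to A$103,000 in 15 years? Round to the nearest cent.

Periodic rate i = 0.1026/4 = 0.02565; n = 15 × 4 = 60 periods.
Discount factor = (1+0.02565)^(−60) = 0.218801; PV = 103,000 × 0.218801 = 22,536.4841

A$22,536.48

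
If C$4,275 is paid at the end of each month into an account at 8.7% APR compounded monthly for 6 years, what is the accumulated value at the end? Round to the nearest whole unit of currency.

C$402,277

Periodic rate i = 0.087/12 = 0.00725; n = 6 × 12 = 72 periods.
FV = PMT · [(1+i)^n − 1] / i = 4275 · 94.099890 = 402,277.0283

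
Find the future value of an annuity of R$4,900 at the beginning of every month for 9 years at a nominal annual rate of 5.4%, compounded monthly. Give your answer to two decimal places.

R$682,555.40

Periodic rate i = 0.054/12 = 0.0045; n = 9 × 12 = 108 periods.
Accumulation factor s(108|0.0045) × (1+i) = 139.297021; FV = 4900 × 139.297021 = 682,555.4017
(Beginning-of-period payments → annuity-due factor ×(1+i).)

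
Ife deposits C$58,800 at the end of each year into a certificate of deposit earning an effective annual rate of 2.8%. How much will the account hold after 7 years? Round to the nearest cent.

FV = PMT · [(1+i)^n − 1] / i = 58800 · 7.616221 = 447,833.8153

C$447,833.82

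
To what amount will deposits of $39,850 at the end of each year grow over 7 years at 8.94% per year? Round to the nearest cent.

$365,963.38

Accumulation factor s(7|0.0894) = 9.183523; FV = 39850 × 9.183523 = 365,963.3762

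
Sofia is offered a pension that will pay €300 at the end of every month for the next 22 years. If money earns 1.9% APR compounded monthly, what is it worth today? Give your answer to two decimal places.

€64,690.12

i = 0.019/12 = 0.00158333 per month; n = 22·12 = 264.
Annuity factor a(264|0.00158333) = 215.633749; PV = 300 × 215.633749 = 64,690.1246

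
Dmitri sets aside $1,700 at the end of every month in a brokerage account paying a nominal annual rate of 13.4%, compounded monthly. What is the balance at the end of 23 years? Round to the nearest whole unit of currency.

With 12 periods per year: i = 0.0111667, n = 276.
FV = PMT · [(1+i)^n − 1] / i = 1700 · 1829.796742 = 3,110,654.4609

$3,110,654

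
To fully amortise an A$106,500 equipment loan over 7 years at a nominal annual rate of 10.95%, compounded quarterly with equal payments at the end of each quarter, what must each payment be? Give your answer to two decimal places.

A$5,495.11

i = 0.1095/4 = 0.027375 per quarter; n = 7·4 = 28.
PMT = 106500 / ( [1 − (1+0.027375)^(−28)] / 0.027375 ) = 106500 / 19.380868 = 5,495.1100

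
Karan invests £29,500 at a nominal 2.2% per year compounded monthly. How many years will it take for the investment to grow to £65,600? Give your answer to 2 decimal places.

36.36 years

Periodic rate i = 0.022/12 = 0.00183333.
(1+i)^n = 65600/29500 = 2.22373, so n = ln 2.22373 / ln 1.00183 = 436.3188 months
= 436.3188/12 years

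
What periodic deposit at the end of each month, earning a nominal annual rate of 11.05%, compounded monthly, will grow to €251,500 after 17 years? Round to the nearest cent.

€422.02

With 12 periods per year: i = 0.00920833, n = 204.
FV-annuity factor = 595.946311; PMT = 251500 / 595.946311 = 422.0179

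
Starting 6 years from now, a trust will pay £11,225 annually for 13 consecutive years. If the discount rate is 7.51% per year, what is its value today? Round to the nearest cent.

PV at t=5 (ordinary 13-year annuity): 11225 × a(13|0.0751) = 11225 × 8.121305 = 91,161.6507
Discount back 5 years: 91,161.6507 × (1+0.0751)^(−5) = 91,161.6507 × 0.696235 = 63,469.9083

£63,469.91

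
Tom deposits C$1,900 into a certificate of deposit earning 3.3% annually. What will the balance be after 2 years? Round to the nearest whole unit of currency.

C$2,027

FV = 1,900 × (1 + 0.033)^2 = 2,027.4691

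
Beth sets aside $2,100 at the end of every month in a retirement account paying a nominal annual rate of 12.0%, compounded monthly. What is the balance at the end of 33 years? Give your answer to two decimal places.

$10,591,481.16

Periodic rate i = 0.12/12 = 0.01; n = 33 × 12 = 396 periods.
FV = PMT · [(1+i)^n − 1] / i = 2100 · 5043.562459 = 10,591,481.1645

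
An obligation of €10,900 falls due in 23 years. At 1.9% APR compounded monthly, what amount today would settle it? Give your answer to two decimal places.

€7,043.52

Periodic rate i = 0.019/12 = 0.00158333; n = 23 × 12 = 276 periods.
Discount factor = (1+0.00158333)^(−276) = 0.646195; PV = 10,900 × 0.646195 = 7,043.5224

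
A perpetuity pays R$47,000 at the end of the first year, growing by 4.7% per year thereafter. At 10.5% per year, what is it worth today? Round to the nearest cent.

PV = PMT / (i − g) = 47000 / (0.105 − 0.047) = 47000 / 0.058000 = 810,344.8276

R$810,344.83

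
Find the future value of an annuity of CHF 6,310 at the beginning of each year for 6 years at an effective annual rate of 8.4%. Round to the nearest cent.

CHF 50,686.84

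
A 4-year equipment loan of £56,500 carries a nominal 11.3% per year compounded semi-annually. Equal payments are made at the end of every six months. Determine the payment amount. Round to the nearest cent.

£8,972.91

Periodic rate i = 0.113/2 = 0.0565; n = 4 × 2 = 8 periods.
Annuity-PV factor = 6.296734; PMT = 56500 / 6.296734 = 8,972.9053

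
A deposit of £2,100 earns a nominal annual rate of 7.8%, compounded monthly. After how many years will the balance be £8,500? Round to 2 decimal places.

Periodic rate i = 0.078/12 = 0.0065.
(1+i)^n = 8500/2100 = 4.04762, so n = ln 4.04762 / ln 1.0065 = 215.7951 months
= 215.7951/12 years

17.98 years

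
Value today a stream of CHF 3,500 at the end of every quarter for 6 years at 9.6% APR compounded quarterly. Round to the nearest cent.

CHF 63,294.59

i = 0.096/4 = 0.024 per quarter; n = 6·4 = 24.
PV = PMT · [1 − (1+i)^(−n)] / i = 3500 · 18.084169 = 63,294.5917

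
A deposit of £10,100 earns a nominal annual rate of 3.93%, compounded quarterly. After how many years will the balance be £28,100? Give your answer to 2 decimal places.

26.16 years

Periodic rate i = 0.0393/4 = 0.009825.
(1+i)^n = 28100/10100 = 2.78218, so n = ln 2.78218 / ln 1.00982 = 104.6568 quarters
= 104.6568/4 years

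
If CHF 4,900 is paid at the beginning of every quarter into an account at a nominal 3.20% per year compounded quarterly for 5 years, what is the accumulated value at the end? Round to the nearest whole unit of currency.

i = 0.032/4 = 0.008 per quarter; n = 5·4 = 20.
FV = PMT · [(1+i)^n − 1] / i × (1+i) = 4900 · 21.768269 = 106,664.5204
(Beginning-of-period payments → annuity-due factor ×(1+i).)

CHF 106,665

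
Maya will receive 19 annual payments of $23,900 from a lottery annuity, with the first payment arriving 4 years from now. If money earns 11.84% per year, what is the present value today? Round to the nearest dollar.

Value one period before first payment (t=3): 23900 × [1 − (1+0.1184)^(−19)] / 0.1184 = 23900 × 7.438313 = 177,775.6846
Discount back 3 years: 177,775.6846 × (1+0.1184)^(−3) = 177,775.6846 × 0.714839 = 127,081.0764

$127,081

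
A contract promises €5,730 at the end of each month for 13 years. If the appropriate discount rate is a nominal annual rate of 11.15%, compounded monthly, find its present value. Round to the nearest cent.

With 12 periods per year: i = 0.00929167, n = 156.
PV = 5730 × [1 − (1+0.00929167)^(−156)] / 0.00929167 = 5730 × 82.195849 = 470,982.2168

€470,982.22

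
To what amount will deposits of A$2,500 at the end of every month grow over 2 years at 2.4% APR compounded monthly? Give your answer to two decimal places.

i = 0.024/12 = 0.002 per month; n = 2·12 = 24.
FV = 2500 × [(1+0.002)^24 − 1] / 0.002 = 2500 × 24.560182 = 61,400.4542

A$61,400.45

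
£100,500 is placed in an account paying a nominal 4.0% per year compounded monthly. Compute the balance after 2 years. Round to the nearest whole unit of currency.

i = 0.04/12 = 0.00333333 per month; n = 2·12 = 24.
FV = 100,500 × (1 + 0.00333333)^24 = 108,855.8674

£108,856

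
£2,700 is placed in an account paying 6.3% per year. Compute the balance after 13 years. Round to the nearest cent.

£5,974.43

FV = 2,700 × (1 + 0.063)^13 = 5,974.4262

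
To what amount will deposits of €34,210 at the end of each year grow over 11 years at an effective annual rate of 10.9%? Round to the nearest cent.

€665,577.20

FV = PMT · [(1+i)^n − 1] / i = 34210 · 19.455633 = 665,577.1984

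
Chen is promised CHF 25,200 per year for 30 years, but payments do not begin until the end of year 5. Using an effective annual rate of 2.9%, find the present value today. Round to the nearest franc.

Value one period before first payment (t=4): 25200 × [1 − (1+0.029)^(−30)] / 0.029 = 25200 × 19.856247 = 500,377.4255
PV₀ = 500,377.4255 / (1+0.029)^4 = 500,377.4255 / 1.121144 = 446,309.5802

CHF 446,310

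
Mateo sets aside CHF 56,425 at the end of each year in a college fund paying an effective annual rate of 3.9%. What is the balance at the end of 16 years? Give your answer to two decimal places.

FV = 56425 × [(1+0.039)^16 − 1] / 0.039 = 56425 × 21.650590 = 1,221,634.5571

CHF 1,221,634.56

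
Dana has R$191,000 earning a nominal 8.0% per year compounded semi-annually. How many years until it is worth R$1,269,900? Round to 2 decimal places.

Periodic rate i = 0.08/2 = 0.04.
n = ln(1.2699e+06/191000) / ln(1+0.04) = ln(6.64869) / 0.039221 = 48.3015 half-years
= 48.3015/2 years

24.15 years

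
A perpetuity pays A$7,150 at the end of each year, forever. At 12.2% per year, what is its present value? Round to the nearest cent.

PV = C/r = 7150/0.122 = 58,606.5574

A$58,606.56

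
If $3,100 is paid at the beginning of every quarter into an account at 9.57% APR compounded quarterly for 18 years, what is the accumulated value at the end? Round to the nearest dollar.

i = 0.0957/4 = 0.023925 per quarter; n = 18·4 = 72.
FV = 3100 × [(1+0.023925)^72 − 1] / 0.023925 × (1+i) = 3100 × 192.016059 = 595,249.7824
(Beginning-of-period payments → annuity-due factor ×(1+i).)

$595,250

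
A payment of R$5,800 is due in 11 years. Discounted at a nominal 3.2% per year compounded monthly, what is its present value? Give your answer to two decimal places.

i = 0.032/12 = 0.00266667 per month; n = 11·12 = 132.
PV = 5,800 / (1 + 0.00266667)^132 = 5,800 / 1.421243 = 4,080.9362

R$4,080.94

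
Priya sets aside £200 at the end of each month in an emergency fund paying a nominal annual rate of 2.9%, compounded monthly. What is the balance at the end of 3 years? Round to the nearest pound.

£7,513

With 12 periods per year: i = 0.00241667, n = 36.
FV = 200 × [(1+0.00241667)^36 − 1] / 0.00241667 = 200 × 37.565044 = 7,513.0088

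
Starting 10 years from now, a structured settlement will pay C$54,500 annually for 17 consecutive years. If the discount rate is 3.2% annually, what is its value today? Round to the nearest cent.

Value one period before first payment (t=9): 54500 × [1 − (1+0.032)^(−17)] / 0.032 = 54500 × 12.956569 = 706,133.0080
PV₀ = 706,133.0080 / (1+0.032)^9 = 706,133.0080 / 1.327753 = 531,825.5983

C$531,825.60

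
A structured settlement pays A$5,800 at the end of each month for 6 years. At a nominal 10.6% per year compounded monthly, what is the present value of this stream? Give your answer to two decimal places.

With 12 periods per year: i = 0.00883333, n = 72.
PV = PMT · [1 − (1+i)^(−n)] / i = 5800 · 53.107213 = 308,021.8355

A$308,021.84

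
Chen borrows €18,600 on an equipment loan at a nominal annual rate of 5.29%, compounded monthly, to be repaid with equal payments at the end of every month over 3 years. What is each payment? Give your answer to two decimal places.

With 12 periods per year: i = 0.00440833, n = 36.
Annuity-PV factor = 33.221185; PMT = 18600 / 33.221185 = 559.8837

€559.88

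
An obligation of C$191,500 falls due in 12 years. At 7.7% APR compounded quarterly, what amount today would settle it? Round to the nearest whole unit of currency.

With 4 periods per year: i = 0.01925, n = 48.
Discount factor = (1+0.01925)^(−48) = 0.400429; PV = 191,500 × 0.400429 = 76,682.1379

C$76,682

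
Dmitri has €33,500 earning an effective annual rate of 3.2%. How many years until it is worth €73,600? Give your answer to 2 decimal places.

(1+i)^n = 73600/33500 = 2.19701, so n = ln 2.19701 / ln 1.032 = 24.9883 years

24.99 years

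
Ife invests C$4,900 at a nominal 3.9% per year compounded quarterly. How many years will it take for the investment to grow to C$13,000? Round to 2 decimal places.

Periodic rate i = 0.039/4 = 0.00975.
(1+i)^n = 13000/4900 = 2.65306, so n = ln 2.65306 / ln 1.00975 = 100.5603 quarters
= 100.5603/4 years

25.14 years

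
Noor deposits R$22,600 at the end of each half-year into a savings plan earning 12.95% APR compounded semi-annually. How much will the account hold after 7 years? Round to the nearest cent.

With 2 periods per year: i = 0.06475, n = 14.
FV = PMT · [(1+i)^n − 1] / i = 22600 · 21.728959 = 491,074.4668

R$491,074.47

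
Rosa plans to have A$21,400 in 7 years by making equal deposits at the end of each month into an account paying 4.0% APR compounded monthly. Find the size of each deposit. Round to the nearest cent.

Periodic rate i = 0.04/12 = 0.00333333; n = 7 × 12 = 84 periods.
PMT = 21400 / ( [(1+0.00333333)^84 − 1] / 0.00333333 ) = 21400 / 96.754159 = 221.1791

A$221.18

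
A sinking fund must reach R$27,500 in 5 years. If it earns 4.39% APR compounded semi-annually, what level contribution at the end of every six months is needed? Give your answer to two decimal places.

R$2,489.17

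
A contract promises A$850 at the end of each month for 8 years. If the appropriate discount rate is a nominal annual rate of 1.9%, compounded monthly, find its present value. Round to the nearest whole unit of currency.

i = 0.019/12 = 0.00158333 per month; n = 8·12 = 96.
PV = 850 × [1 − (1+0.00158333)^(−96)] / 0.00158333 = 850 × 88.994815 = 75,645.5928

A$75,646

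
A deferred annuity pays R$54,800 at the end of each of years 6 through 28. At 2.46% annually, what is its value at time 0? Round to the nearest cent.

R$844,719.77

Value one period before first payment (t=5): 54800 × [1 − (1+0.0246)^(−23)] / 0.0246 = 54800 × 17.406196 = 953,859.5184
PV₀ = 953,859.5184 / (1+0.0246)^5 = 953,859.5184 / 1.129202 = 844,719.7729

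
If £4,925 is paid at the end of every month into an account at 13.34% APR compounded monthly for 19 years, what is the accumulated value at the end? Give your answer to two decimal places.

£5,066,583.42

With 12 periods per year: i = 0.0111167, n = 228.
FV = PMT · [(1+i)^n − 1] / i = 4925 · 1028.747902 = 5,066,583.4152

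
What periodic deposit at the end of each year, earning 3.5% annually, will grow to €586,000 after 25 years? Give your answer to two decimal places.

€15,044.98

FV-annuity factor = 38.949857; PMT = 586000 / 38.949857 = 15,044.9848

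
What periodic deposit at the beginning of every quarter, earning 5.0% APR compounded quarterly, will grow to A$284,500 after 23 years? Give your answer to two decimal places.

A$1,644.54

i = 0.05/4 = 0.0125 per quarter; n = 23·4 = 92.
PMT = 284500 / ( [(1+0.0125)^92 − 1] / 0.0125 × (1+i) ) = 284500 / 172.996629 = 1,644.5407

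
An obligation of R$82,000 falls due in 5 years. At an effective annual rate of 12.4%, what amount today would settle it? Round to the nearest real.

PV = FV·(1+i)^(−n) = 82,000 × 0.557402 = 45,706.9557

R$45,707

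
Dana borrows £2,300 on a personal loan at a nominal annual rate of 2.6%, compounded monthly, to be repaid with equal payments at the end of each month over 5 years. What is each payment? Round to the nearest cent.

i = 0.026/12 = 0.00216667 per month; n = 5·12 = 60.
PMT = 2300 / ( [1 − (1+0.00216667)^(−60)] / 0.00216667 ) = 2300 / 56.206649 = 40.9204

£40.92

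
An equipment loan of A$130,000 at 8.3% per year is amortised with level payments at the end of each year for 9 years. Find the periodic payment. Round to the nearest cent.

A$21,070.71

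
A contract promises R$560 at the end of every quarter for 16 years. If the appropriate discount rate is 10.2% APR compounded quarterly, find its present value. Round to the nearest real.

R$17,578

i = 0.102/4 = 0.0255 per quarter; n = 16·4 = 64.
PV = PMT · [1 − (1+i)^(−n)] / i = 560 · 31.389012 = 17,577.8465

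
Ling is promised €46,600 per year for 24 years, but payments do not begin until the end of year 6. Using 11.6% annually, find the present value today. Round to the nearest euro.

PV at t=5 (ordinary 24-year annuity): 46600 × a(24|0.116) = 46600 × 8.001817 = 372,884.6691
PV₀ = 372,884.6691 / (1+0.116)^5 = 372,884.6691 / 1.731095 = 215,403.8965

€215,404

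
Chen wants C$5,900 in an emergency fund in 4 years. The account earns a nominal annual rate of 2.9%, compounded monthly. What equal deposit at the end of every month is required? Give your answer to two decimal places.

i = 0.029/12 = 0.00241667 per month; n = 4·12 = 48.
FV-annuity factor = 50.829819; PMT = 5900 / 50.829819 = 116.0736

C$116.07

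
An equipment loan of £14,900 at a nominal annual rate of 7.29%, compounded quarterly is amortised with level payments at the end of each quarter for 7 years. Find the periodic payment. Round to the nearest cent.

i = 0.0729/4 = 0.018225 per quarter; n = 7·4 = 28.
Annuity-PV factor = 21.778882; PMT = 14900 / 21.778882 = 684.1490

£684.15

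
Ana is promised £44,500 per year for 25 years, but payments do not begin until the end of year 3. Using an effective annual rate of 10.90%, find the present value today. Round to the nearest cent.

Value one period before first payment (t=2): 44500 × [1 − (1+0.109)^(−25)] / 0.109 = 44500 × 8.483619 = 377,521.0568
Discount back 2 years: 377,521.0568 × (1+0.109)^(−2) = 377,521.0568 × 0.813087 = 306,957.3860

£306,957.39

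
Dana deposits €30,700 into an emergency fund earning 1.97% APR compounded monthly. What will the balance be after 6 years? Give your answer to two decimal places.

i = 0.0197/12 = 0.00164167 per month; n = 6·12 = 72.
FV = 30,700 × (1 + 0.00164167)^72 = 34,548.5554

€34,548.56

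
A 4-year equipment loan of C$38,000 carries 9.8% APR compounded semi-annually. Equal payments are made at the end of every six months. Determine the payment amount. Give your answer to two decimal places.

i = 0.098/2 = 0.049 per half-year; n = 4·2 = 8.
Annuity-PV factor = 6.489420; PMT = 38000 / 6.489420 = 5,855.6848

C$5,855.68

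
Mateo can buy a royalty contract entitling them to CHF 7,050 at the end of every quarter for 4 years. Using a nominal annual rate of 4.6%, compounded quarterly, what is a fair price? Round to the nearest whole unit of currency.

CHF 102,495

With 4 periods per year: i = 0.0115, n = 16.
PV = 7050 × [1 − (1+0.0115)^(−16)] / 0.0115 = 7050 × 14.538282 = 102,494.8861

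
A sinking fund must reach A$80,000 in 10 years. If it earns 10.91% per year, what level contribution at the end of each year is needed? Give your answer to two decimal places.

A$4,804.89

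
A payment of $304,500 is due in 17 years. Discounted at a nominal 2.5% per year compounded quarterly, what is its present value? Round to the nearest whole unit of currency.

$199,336

Periodic rate i = 0.025/4 = 0.00625; n = 17 × 4 = 68 periods.
PV = FV·(1+i)^(−n) = 304,500 × 0.654635 = 199,336.3710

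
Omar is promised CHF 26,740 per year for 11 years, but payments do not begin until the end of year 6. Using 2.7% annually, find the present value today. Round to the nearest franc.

Value one period before first payment (t=5): 26740 × [1 − (1+0.027)^(−11)] / 0.027 = 26740 × 9.408279 = 251,577.3920
PV₀ = 251,577.3920 / (1+0.027)^5 = 251,577.3920 / 1.142490 = 220,201.0536

CHF 220,201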